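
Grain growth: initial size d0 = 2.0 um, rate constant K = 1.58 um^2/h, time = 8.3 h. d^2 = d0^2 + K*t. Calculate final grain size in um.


d^2 = 2.0^2 + 1.58*8.3 = 17.114
d = sqrt(17.114) = 4.14 um

4.14


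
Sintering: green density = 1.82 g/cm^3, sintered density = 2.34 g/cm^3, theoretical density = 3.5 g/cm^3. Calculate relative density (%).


Relative = 2.34 / 3.5 * 100 = 66.9%

66.9


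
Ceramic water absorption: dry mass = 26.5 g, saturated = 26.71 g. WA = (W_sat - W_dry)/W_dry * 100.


WA = (26.71 - 26.5) / 26.5 * 100 = 0.79%

0.79


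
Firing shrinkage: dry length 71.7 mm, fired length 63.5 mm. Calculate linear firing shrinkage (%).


FS = (71.7 - 63.5) / 71.7 * 100 = 11.44%

11.44


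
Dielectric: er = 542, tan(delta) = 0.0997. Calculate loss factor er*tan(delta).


Loss = 542 * 0.0997 = 54.037

54.037


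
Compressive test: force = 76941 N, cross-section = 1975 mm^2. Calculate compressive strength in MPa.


CS = 76941 / 1975 = 39.0 MPa

39.0


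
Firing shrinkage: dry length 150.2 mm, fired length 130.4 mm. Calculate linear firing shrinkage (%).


FS = (150.2 - 130.4) / 150.2 * 100 = 13.18%

13.18


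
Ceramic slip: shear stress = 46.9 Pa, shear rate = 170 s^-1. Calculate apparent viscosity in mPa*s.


eta = tau/gamma * 1000 = 46.9/170 * 1000 = 275.9 mPa*s

275.9


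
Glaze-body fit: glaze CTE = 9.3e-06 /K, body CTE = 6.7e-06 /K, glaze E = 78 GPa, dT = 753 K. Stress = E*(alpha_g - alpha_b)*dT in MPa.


Stress = 78*1000*(9.3e-06 - 6.7e-06)*753 = 152.7 MPa

152.7


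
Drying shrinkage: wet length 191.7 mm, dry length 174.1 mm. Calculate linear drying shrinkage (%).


DS = (191.7 - 174.1) / 191.7 * 100 = 9.18%

9.18


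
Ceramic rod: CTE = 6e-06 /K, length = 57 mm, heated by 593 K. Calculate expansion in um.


dL = 6e-06 * 57 * 593 * 1000 = 202.806 um

202.806


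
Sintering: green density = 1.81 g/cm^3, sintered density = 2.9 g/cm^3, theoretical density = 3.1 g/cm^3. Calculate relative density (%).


Relative = 2.9 / 3.1 * 100 = 93.5%

93.5


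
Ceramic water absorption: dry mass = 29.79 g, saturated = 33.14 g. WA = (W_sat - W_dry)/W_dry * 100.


WA = (33.14 - 29.79) / 29.79 * 100 = 11.25%

11.25


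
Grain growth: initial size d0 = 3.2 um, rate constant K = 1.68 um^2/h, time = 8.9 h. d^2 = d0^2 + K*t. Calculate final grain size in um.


d^2 = 3.2^2 + 1.68*8.9 = 25.192
d = sqrt(25.192) = 5.02 um

5.02


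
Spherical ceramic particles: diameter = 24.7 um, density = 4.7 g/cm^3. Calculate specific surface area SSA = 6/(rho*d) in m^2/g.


SSA = 6 / (4.7 * 24.7) = 0.052 m^2/g

0.052


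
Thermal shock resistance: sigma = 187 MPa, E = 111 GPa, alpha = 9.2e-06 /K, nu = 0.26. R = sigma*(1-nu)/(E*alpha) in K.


R = 187*(1-0.26)/(111*1000*9.2e-06) = 136 K

136


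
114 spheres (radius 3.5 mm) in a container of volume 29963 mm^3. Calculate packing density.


V_sphere = 4/3*pi*3.5^3 = 179.5944 mm^3
Total V = 114*179.5944 = 20473.7616 mm^3
PD = 20473.7616 / 29963 = 0.683

0.683


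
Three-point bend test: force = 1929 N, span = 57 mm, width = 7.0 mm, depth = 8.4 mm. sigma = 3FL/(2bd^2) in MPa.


sigma = 3*1929*57/(2*7.0*8.4^2) = 333.9 MPa

333.9


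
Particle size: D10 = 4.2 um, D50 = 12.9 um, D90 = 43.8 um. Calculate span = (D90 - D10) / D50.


Span = (43.8 - 4.2) / 12.9 = 39.6 / 12.9 = 3.07

3.07


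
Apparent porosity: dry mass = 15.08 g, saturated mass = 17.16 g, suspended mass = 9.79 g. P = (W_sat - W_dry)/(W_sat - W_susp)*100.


P = (17.16 - 15.08) / (17.16 - 9.79) * 100 = 2.08 / 7.37 * 100 = 28.2%

28.2


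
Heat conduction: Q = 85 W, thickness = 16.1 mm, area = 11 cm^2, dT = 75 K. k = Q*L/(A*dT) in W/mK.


k = 85*16.1/1000/(11/10000*75) = 16.59 W/mK

16.59


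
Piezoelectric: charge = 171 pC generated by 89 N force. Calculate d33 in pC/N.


d33 = 171 / 89 = 1.9 pC/N

1.9


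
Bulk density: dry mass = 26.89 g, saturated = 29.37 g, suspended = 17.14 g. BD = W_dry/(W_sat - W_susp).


BD = 26.89 / (29.37 - 17.14) = 26.89 / 12.23 = 2.199 g/cm^3

2.199


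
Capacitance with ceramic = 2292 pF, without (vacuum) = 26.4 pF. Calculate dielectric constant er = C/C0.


er = 2292 / 26.4 = 86.82

86.82


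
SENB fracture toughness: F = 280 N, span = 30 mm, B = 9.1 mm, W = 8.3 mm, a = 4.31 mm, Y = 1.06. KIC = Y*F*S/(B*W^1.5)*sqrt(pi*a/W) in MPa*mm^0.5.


KIC = 1.06*280*30/(9.1*8.3^1.5)*sqrt(pi*4.31/8.3) = 52.26

52.26


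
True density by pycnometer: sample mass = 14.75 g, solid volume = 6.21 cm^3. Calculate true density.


TD = 14.75 / 6.21 = 2.375 g/cm^3

2.375


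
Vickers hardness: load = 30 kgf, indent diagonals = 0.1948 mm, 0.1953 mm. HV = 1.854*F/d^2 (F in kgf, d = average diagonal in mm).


d_avg = (0.1948+0.1953)/2 = 0.19505 mm
HV = 1.854*30/0.19505^2 = 1462

1462


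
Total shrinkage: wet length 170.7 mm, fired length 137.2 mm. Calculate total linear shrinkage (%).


TS = (170.7 - 137.2) / 170.7 * 100 = 19.63%

19.63


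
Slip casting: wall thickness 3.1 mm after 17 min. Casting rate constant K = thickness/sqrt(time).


K = 3.1 / sqrt(17) = 3.1 / 4.1231 = 0.752 mm/min^0.5

0.752


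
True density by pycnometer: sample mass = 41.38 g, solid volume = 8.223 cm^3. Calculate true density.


TD = 41.38 / 8.223 = 5.032 g/cm^3

5.032


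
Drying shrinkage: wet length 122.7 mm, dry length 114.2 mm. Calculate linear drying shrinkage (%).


DS = (122.7 - 114.2) / 122.7 * 100 = 6.93%

6.93


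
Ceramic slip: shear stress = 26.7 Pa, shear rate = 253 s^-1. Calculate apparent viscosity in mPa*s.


eta = tau/gamma * 1000 = 26.7/253 * 1000 = 105.5 mPa*s

105.5


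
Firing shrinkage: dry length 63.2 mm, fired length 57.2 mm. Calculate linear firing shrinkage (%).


FS = (63.2 - 57.2) / 63.2 * 100 = 9.49%

9.49


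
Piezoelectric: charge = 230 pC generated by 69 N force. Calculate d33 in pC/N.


d33 = 230 / 69 = 3.3 pC/N

3.3


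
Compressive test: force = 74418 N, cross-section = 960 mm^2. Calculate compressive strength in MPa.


CS = 74418 / 960 = 77.5 MPa

77.5


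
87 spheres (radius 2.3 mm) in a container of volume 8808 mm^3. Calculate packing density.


V_sphere = 4/3*pi*2.3^3 = 50.965 mm^3
Total V = 87*50.965 = 4433.955 mm^3
PD = 4433.955 / 8808 = 0.503

0.503


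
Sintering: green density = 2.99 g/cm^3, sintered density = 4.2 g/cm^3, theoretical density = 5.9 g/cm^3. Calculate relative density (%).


Relative = 4.2 / 5.9 * 100 = 71.2%

71.2


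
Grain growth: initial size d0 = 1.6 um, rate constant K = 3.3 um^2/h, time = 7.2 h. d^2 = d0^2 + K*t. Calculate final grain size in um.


d^2 = 1.6^2 + 3.3*7.2 = 26.32
d = sqrt(26.32) = 5.13 um

5.13


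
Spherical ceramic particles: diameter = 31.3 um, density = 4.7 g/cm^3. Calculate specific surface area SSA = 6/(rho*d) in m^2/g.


SSA = 6 / (4.7 * 31.3) = 0.041 m^2/g

0.041


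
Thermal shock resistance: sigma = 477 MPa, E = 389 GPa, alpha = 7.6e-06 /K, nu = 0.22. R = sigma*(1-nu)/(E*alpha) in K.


R = 477*(1-0.22)/(389*1000*7.6e-06) = 126 K

126


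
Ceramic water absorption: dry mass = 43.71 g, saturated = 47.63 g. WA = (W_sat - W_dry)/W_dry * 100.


WA = (47.63 - 43.71) / 43.71 * 100 = 8.97%

8.97


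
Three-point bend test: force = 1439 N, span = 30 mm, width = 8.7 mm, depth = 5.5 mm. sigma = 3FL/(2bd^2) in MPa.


sigma = 3*1439*30/(2*8.7*5.5^2) = 246.1 MPa

246.1


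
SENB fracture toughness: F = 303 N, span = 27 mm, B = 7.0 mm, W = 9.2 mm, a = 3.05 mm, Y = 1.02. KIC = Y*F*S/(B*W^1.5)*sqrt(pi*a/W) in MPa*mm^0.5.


KIC = 1.02*303*27/(7.0*9.2^1.5)*sqrt(pi*3.05/9.2) = 43.6

43.6


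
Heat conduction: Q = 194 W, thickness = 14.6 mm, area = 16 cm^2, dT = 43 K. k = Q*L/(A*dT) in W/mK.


k = 194*14.6/1000/(16/10000*43) = 41.17 W/mK

41.17


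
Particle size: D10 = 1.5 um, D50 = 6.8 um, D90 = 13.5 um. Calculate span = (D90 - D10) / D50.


Span = (13.5 - 1.5) / 6.8 = 12.0 / 6.8 = 1.765

1.765


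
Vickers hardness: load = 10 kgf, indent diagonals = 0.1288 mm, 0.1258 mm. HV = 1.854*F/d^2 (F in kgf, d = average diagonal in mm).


d_avg = (0.1288+0.1258)/2 = 0.1273 mm
HV = 1.854*10/0.1273^2 = 1144

1144


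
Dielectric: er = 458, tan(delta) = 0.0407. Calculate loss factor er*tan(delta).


Loss = 458 * 0.0407 = 18.641

18.641


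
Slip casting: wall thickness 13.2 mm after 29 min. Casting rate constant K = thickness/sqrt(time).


K = 13.2 / sqrt(29) = 13.2 / 5.3852 = 2.451 mm/min^0.5

2.451


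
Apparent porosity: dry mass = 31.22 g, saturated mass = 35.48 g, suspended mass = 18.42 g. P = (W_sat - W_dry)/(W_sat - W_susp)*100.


P = (35.48 - 31.22) / (35.48 - 18.42) * 100 = 4.26 / 17.06 * 100 = 25.0%

25.0


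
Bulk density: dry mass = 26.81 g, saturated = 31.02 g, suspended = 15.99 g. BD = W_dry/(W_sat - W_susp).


BD = 26.81 / (31.02 - 15.99) = 26.81 / 15.03 = 1.784 g/cm^3

1.784


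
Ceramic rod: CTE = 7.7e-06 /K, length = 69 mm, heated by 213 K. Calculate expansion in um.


dL = 7.7e-06 * 69 * 213 * 1000 = 113.167 um

113.167


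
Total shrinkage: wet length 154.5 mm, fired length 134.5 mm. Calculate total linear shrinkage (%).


TS = (154.5 - 134.5) / 154.5 * 100 = 12.94%

12.94


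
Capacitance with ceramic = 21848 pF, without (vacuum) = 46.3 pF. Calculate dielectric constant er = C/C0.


er = 21848 / 46.3 = 471.88

471.88


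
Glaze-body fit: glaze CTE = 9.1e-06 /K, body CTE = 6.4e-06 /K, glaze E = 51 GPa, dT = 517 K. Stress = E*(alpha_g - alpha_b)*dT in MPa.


Stress = 51*1000*(9.1e-06 - 6.4e-06)*517 = 71.2 MPa

71.2


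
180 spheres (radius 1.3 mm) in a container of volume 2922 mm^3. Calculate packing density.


V_sphere = 4/3*pi*1.3^3 = 9.2028 mm^3
Total V = 180*9.2028 = 1656.504 mm^3
PD = 1656.504 / 2922 = 0.567

0.567


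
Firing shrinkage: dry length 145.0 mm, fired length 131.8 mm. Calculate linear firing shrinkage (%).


FS = (145.0 - 131.8) / 145.0 * 100 = 9.1%

9.1


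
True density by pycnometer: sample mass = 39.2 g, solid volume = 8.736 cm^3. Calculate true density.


TD = 39.2 / 8.736 = 4.487 g/cm^3

4.487


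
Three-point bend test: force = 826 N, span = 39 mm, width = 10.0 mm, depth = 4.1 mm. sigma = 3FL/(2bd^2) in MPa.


sigma = 3*826*39/(2*10.0*4.1^2) = 287.5 MPa

287.5


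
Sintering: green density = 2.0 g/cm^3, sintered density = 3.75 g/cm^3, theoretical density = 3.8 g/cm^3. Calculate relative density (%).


Relative = 3.75 / 3.8 * 100 = 98.7%

98.7


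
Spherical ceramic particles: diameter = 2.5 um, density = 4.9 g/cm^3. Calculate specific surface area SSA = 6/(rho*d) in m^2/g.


SSA = 6 / (4.9 * 2.5) = 0.49 m^2/g

0.49


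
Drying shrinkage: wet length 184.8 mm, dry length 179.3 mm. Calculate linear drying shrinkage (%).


DS = (184.8 - 179.3) / 184.8 * 100 = 2.98%

2.98


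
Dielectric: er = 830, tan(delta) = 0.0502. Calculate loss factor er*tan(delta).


Loss = 830 * 0.0502 = 41.666

41.666


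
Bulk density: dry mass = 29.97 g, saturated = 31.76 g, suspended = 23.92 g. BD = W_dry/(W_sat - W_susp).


BD = 29.97 / (31.76 - 23.92) = 29.97 / 7.84 = 3.823 g/cm^3

3.823


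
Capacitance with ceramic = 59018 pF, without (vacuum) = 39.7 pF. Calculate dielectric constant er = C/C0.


er = 59018 / 39.7 = 1486.6

1486.6


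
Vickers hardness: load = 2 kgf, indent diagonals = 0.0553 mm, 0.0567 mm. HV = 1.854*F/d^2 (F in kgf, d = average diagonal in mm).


d_avg = (0.0553+0.0567)/2 = 0.056 mm
HV = 1.854*2/0.056^2 = 1182

1182


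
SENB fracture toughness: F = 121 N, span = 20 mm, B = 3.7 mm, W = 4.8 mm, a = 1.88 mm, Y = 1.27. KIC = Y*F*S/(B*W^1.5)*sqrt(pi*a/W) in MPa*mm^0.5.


KIC = 1.27*121*20/(3.7*4.8^1.5)*sqrt(pi*1.88/4.8) = 87.62

87.62


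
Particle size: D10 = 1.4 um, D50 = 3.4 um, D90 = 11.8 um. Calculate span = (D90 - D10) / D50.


Span = (11.8 - 1.4) / 3.4 = 10.4 / 3.4 = 3.059

3.059


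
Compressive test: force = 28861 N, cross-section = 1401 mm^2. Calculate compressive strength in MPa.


CS = 28861 / 1401 = 20.6 MPa

20.6


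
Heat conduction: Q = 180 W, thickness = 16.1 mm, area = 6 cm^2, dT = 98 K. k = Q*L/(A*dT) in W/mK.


k = 180*16.1/1000/(6/10000*98) = 49.29 W/mK

49.29


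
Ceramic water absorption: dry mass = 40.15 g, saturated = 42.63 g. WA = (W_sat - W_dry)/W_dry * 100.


WA = (42.63 - 40.15) / 40.15 * 100 = 6.18%

6.18


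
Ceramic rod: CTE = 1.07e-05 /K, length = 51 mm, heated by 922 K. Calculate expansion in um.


dL = 1.07e-05 * 51 * 922 * 1000 = 503.135 um

503.135


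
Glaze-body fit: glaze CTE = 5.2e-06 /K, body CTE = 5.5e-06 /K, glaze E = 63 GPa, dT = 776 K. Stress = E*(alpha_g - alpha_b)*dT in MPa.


Stress = 63*1000*(5.2e-06 - 5.5e-06)*776 = -14.7 MPa

-14.7


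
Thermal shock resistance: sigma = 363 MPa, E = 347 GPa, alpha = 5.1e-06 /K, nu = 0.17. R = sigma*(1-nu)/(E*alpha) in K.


R = 363*(1-0.17)/(347*1000*5.1e-06) = 170 K

170


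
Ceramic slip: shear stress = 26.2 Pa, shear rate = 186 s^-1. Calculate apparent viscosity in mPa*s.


eta = tau/gamma * 1000 = 26.2/186 * 1000 = 140.9 mPa*s

140.9


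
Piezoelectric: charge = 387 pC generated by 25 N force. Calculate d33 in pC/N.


d33 = 387 / 25 = 15.5 pC/N

15.5


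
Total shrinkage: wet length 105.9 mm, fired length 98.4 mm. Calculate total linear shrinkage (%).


TS = (105.9 - 98.4) / 105.9 * 100 = 7.08%

7.08


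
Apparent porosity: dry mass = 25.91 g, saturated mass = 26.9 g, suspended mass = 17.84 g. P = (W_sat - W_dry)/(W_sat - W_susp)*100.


P = (26.9 - 25.91) / (26.9 - 17.84) * 100 = 0.99 / 9.06 * 100 = 10.9%

10.9


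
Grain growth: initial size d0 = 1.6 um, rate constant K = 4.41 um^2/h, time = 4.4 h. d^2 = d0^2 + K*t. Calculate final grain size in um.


d^2 = 1.6^2 + 4.41*4.4 = 21.964
d = sqrt(21.964) = 4.69 um

4.69


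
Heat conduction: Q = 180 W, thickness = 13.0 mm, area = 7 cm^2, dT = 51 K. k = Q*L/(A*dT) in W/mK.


k = 180*13.0/1000/(7/10000*51) = 65.55 W/mK

65.55


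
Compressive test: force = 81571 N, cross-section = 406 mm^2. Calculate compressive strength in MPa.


CS = 81571 / 406 = 200.9 MPa

200.9


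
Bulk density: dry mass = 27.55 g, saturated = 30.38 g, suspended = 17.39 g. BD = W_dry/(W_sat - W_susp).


BD = 27.55 / (30.38 - 17.39) = 27.55 / 12.99 = 2.121 g/cm^3

2.121


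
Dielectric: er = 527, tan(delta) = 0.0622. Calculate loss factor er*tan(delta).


Loss = 527 * 0.0622 = 32.779

32.779


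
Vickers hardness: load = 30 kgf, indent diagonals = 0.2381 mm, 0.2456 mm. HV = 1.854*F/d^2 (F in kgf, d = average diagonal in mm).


d_avg = (0.2381+0.2456)/2 = 0.24185 mm
HV = 1.854*30/0.24185^2 = 951

951


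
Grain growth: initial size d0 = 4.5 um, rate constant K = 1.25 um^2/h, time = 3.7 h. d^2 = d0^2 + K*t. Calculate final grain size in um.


d^2 = 4.5^2 + 1.25*3.7 = 24.875
d = sqrt(24.875) = 4.99 um

4.99


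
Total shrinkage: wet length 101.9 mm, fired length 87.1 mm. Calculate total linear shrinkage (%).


TS = (101.9 - 87.1) / 101.9 * 100 = 14.52%

14.52


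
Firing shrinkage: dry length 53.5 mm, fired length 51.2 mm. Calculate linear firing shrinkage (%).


FS = (53.5 - 51.2) / 53.5 * 100 = 4.3%

4.3


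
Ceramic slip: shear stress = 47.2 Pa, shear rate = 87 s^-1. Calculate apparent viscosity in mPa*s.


eta = tau/gamma * 1000 = 47.2/87 * 1000 = 542.5 mPa*s

542.5


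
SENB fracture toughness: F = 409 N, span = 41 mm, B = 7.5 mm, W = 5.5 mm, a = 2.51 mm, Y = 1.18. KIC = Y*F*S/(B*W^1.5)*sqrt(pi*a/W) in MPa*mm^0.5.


KIC = 1.18*409*41/(7.5*5.5^1.5)*sqrt(pi*2.51/5.5) = 244.91

244.91


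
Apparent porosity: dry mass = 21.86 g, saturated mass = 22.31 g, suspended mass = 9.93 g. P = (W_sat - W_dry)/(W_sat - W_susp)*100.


P = (22.31 - 21.86) / (22.31 - 9.93) * 100 = 0.45 / 12.38 * 100 = 3.6%

3.6


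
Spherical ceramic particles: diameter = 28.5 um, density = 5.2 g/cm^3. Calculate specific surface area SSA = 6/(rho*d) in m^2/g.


SSA = 6 / (5.2 * 28.5) = 0.04 m^2/g

0.04


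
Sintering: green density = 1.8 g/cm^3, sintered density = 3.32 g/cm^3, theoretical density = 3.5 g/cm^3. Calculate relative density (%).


Relative = 3.32 / 3.5 * 100 = 94.9%

94.9


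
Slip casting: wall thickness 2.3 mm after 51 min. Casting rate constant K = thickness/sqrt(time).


K = 2.3 / sqrt(51) = 2.3 / 7.1414 = 0.322 mm/min^0.5

0.322


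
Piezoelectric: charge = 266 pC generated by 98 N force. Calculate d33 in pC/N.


d33 = 266 / 98 = 2.7 pC/N

2.7


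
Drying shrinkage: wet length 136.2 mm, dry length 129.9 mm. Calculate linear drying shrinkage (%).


DS = (136.2 - 129.9) / 136.2 * 100 = 4.63%

4.63


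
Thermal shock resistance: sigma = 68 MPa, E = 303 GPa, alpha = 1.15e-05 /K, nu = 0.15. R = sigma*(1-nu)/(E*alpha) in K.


R = 68*(1-0.15)/(303*1000*1.15e-05) = 17 K

17


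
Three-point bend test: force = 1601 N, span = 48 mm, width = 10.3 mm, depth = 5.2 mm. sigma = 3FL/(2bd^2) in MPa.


sigma = 3*1601*48/(2*10.3*5.2^2) = 413.9 MPa

413.9


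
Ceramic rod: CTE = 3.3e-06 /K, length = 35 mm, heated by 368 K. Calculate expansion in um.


dL = 3.3e-06 * 35 * 368 * 1000 = 42.504 um

42.504


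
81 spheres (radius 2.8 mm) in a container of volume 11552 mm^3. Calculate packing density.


V_sphere = 4/3*pi*2.8^3 = 91.9523 mm^3
Total V = 81*91.9523 = 7448.1363 mm^3
PD = 7448.1363 / 11552 = 0.645

0.645


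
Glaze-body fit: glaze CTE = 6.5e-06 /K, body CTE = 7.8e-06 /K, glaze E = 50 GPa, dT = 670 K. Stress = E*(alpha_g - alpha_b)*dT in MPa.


Stress = 50*1000*(6.5e-06 - 7.8e-06)*670 = -43.6 MPa

-43.6


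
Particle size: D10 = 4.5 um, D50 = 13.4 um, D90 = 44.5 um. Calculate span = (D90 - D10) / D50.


Span = (44.5 - 4.5) / 13.4 = 40.0 / 13.4 = 2.985

2.985


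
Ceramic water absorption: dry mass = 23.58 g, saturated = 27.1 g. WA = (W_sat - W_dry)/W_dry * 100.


WA = (27.1 - 23.58) / 23.58 * 100 = 14.93%

14.93


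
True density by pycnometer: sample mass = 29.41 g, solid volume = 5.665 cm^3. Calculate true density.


TD = 29.41 / 5.665 = 5.192 g/cm^3

5.192


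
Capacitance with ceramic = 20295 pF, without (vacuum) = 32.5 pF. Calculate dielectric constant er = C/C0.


er = 20295 / 32.5 = 624.46

624.46


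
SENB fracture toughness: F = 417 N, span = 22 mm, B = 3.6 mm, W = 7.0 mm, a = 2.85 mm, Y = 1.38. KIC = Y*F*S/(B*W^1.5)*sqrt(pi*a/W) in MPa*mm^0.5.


KIC = 1.38*417*22/(3.6*7.0^1.5)*sqrt(pi*2.85/7.0) = 214.75

214.75


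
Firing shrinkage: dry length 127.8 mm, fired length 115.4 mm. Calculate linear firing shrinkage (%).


FS = (127.8 - 115.4) / 127.8 * 100 = 9.7%

9.7


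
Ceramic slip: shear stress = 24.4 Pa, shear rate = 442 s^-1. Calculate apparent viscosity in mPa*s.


eta = tau/gamma * 1000 = 24.4/442 * 1000 = 55.2 mPa*s

55.2


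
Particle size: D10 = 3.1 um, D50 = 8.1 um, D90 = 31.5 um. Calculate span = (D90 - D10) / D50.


Span = (31.5 - 3.1) / 8.1 = 28.4 / 8.1 = 3.506

3.506


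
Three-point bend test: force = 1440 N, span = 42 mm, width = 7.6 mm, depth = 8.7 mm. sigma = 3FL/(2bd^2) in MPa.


sigma = 3*1440*42/(2*7.6*8.7^2) = 157.7 MPa

157.7


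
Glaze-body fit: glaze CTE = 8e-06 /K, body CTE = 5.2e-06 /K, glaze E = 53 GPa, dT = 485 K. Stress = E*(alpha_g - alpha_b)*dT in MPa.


Stress = 53*1000*(8e-06 - 5.2e-06)*485 = 72.0 MPa

72.0


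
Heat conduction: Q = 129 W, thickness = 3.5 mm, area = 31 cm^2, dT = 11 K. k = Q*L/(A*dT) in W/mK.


k = 129*3.5/1000/(31/10000*11) = 13.24 W/mK

13.24


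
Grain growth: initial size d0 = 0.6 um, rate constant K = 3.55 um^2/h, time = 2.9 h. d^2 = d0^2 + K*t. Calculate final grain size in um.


d^2 = 0.6^2 + 3.55*2.9 = 10.655
d = sqrt(10.655) = 3.26 um

3.26


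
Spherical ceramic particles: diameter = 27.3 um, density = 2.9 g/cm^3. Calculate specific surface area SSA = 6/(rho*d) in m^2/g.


SSA = 6 / (2.9 * 27.3) = 0.076 m^2/g

0.076


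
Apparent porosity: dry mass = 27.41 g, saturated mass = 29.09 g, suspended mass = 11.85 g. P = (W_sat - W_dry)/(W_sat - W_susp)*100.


P = (29.09 - 27.41) / (29.09 - 11.85) * 100 = 1.68 / 17.24 * 100 = 9.7%

9.7


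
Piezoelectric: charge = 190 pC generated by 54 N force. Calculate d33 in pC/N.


d33 = 190 / 54 = 3.5 pC/N

3.5


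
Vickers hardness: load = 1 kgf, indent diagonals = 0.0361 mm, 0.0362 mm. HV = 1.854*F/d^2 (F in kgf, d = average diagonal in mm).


d_avg = (0.0361+0.0362)/2 = 0.03615 mm
HV = 1.854*1/0.03615^2 = 1419

1419


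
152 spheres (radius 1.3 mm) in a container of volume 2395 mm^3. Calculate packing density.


V_sphere = 4/3*pi*1.3^3 = 9.2028 mm^3
Total V = 152*9.2028 = 1398.8256 mm^3
PD = 1398.8256 / 2395 = 0.584

0.584


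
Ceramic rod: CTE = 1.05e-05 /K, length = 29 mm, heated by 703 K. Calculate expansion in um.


dL = 1.05e-05 * 29 * 703 * 1000 = 214.064 um

214.064


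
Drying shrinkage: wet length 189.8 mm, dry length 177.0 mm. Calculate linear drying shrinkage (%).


DS = (189.8 - 177.0) / 189.8 * 100 = 6.74%

6.74


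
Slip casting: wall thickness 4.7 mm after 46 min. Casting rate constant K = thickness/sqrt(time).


K = 4.7 / sqrt(46) = 4.7 / 6.7823 = 0.693 mm/min^0.5

0.693


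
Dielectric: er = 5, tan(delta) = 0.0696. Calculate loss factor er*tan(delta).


Loss = 5 * 0.0696 = 0.348

0.348


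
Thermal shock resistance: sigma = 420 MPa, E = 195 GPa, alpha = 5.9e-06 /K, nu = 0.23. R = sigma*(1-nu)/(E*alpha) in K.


R = 420*(1-0.23)/(195*1000*5.9e-06) = 281 K

281


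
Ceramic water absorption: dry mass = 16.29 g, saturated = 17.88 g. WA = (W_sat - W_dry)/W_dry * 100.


WA = (17.88 - 16.29) / 16.29 * 100 = 9.76%

9.76


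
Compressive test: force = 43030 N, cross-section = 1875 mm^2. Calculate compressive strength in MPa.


CS = 43030 / 1875 = 22.9 MPa

22.9


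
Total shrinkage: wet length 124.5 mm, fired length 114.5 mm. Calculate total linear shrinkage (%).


TS = (124.5 - 114.5) / 124.5 * 100 = 8.03%

8.03


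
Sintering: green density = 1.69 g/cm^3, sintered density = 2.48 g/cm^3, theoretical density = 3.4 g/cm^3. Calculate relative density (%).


Relative = 2.48 / 3.4 * 100 = 72.9%

72.9


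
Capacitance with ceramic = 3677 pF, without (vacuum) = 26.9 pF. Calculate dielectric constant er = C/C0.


er = 3677 / 26.9 = 136.69

136.69


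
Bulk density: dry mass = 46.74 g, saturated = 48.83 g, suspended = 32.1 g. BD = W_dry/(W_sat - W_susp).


BD = 46.74 / (48.83 - 32.1) = 46.74 / 16.73 = 2.794 g/cm^3

2.794


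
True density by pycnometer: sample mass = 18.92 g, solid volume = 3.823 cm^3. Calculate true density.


TD = 18.92 / 3.823 = 4.949 g/cm^3

4.949


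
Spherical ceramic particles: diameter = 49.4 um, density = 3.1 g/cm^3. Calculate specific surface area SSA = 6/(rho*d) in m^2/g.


SSA = 6 / (3.1 * 49.4) = 0.039 m^2/g

0.039


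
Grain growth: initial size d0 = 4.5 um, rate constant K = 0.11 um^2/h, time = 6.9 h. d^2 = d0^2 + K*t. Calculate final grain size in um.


d^2 = 4.5^2 + 0.11*6.9 = 21.009
d = sqrt(21.009) = 4.58 um

4.58


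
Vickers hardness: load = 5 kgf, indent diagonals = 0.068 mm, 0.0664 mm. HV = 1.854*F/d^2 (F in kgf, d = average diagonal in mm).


d_avg = (0.068+0.0664)/2 = 0.0672 mm
HV = 1.854*5/0.0672^2 = 2053

2053


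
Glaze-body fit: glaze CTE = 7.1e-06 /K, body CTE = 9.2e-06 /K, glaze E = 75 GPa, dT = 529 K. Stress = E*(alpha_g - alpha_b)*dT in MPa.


Stress = 75*1000*(7.1e-06 - 9.2e-06)*529 = -83.3 MPa

-83.3


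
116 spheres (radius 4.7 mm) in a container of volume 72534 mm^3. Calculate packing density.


V_sphere = 4/3*pi*4.7^3 = 434.8928 mm^3
Total V = 116*434.8928 = 50447.5648 mm^3
PD = 50447.5648 / 72534 = 0.696

0.696


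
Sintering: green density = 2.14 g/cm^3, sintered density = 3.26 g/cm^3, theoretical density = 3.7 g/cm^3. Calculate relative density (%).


Relative = 3.26 / 3.7 * 100 = 88.1%

88.1


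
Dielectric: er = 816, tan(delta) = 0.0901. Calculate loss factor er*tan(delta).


Loss = 816 * 0.0901 = 73.522

73.522


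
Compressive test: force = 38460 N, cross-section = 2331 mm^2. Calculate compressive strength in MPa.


CS = 38460 / 2331 = 16.5 MPa

16.5


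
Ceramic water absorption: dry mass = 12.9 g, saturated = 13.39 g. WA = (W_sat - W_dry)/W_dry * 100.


WA = (13.39 - 12.9) / 12.9 * 100 = 3.8%

3.8


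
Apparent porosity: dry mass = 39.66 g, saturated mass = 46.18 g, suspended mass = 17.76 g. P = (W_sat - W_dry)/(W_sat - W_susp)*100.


P = (46.18 - 39.66) / (46.18 - 17.76) * 100 = 6.52 / 28.42 * 100 = 22.9%

22.9


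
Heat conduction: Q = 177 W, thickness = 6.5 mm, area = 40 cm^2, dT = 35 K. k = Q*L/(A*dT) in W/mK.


k = 177*6.5/1000/(40/10000*35) = 8.22 W/mK

8.22


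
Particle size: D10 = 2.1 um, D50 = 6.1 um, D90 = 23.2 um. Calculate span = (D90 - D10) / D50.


Span = (23.2 - 2.1) / 6.1 = 21.1 / 6.1 = 3.459

3.459


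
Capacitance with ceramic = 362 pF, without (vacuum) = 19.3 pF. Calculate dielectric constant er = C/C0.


er = 362 / 19.3 = 18.76

18.76


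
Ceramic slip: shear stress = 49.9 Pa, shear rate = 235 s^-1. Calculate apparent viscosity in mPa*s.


eta = tau/gamma * 1000 = 49.9/235 * 1000 = 212.3 mPa*s

212.3


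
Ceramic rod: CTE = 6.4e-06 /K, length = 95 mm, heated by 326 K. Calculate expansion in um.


dL = 6.4e-06 * 95 * 326 * 1000 = 198.208 um

198.208


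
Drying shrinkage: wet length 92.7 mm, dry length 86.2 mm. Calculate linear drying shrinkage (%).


DS = (92.7 - 86.2) / 92.7 * 100 = 7.01%

7.01


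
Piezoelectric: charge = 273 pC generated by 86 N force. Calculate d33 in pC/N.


d33 = 273 / 86 = 3.2 pC/N

3.2


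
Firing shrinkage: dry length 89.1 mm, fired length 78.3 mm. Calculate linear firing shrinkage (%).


FS = (89.1 - 78.3) / 89.1 * 100 = 12.12%

12.12


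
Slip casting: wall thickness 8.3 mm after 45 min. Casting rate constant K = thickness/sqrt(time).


K = 8.3 / sqrt(45) = 8.3 / 6.7082 = 1.237 mm/min^0.5

1.237


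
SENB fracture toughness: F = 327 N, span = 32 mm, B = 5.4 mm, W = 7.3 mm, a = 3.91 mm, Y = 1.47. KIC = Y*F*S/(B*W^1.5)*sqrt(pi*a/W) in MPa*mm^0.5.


KIC = 1.47*327*32/(5.4*7.3^1.5)*sqrt(pi*3.91/7.3) = 187.34

187.34


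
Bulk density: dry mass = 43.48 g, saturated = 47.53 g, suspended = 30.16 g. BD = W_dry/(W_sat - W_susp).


BD = 43.48 / (47.53 - 30.16) = 43.48 / 17.37 = 2.503 g/cm^3

2.503


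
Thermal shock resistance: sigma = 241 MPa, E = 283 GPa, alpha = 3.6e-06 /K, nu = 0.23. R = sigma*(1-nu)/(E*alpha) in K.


R = 241*(1-0.23)/(283*1000*3.6e-06) = 182 K

182


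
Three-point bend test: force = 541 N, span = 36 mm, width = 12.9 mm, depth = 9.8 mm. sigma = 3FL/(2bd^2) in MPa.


sigma = 3*541*36/(2*12.9*9.8^2) = 23.6 MPa

23.6


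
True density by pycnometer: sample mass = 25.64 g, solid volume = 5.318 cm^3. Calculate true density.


TD = 25.64 / 5.318 = 4.821 g/cm^3

4.821


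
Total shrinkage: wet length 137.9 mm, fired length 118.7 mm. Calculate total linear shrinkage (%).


TS = (137.9 - 118.7) / 137.9 * 100 = 13.92%

13.92


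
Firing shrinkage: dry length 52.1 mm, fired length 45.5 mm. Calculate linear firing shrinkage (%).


FS = (52.1 - 45.5) / 52.1 * 100 = 12.67%

12.67


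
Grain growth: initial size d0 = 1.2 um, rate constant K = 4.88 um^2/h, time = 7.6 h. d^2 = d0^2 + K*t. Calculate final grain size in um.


d^2 = 1.2^2 + 4.88*7.6 = 38.528
d = sqrt(38.528) = 6.21 um

6.21


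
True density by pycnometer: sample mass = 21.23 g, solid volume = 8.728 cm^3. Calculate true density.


TD = 21.23 / 8.728 = 2.432 g/cm^3

2.432


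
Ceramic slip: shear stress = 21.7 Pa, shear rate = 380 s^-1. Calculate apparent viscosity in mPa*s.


eta = tau/gamma * 1000 = 21.7/380 * 1000 = 57.1 mPa*s

57.1


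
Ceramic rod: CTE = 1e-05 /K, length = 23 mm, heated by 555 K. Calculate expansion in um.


dL = 1e-05 * 23 * 555 * 1000 = 127.65 um

127.65


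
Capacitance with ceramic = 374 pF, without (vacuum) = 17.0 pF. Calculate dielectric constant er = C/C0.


er = 374 / 17.0 = 22.0

22.0


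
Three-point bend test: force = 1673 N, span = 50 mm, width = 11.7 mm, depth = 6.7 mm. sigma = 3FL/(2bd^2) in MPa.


sigma = 3*1673*50/(2*11.7*6.7^2) = 238.9 MPa

238.9


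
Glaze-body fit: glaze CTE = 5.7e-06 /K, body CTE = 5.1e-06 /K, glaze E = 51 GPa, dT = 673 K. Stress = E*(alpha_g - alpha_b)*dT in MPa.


Stress = 51*1000*(5.7e-06 - 5.1e-06)*673 = 20.6 MPa

20.6


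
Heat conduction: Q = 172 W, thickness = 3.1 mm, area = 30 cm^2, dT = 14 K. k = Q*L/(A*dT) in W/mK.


k = 172*3.1/1000/(30/10000*14) = 12.7 W/mK

12.7


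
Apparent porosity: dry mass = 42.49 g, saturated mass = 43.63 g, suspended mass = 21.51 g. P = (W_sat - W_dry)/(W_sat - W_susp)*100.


P = (43.63 - 42.49) / (43.63 - 21.51) * 100 = 1.14 / 22.12 * 100 = 5.2%

5.2


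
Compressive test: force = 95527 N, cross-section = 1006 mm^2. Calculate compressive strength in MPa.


CS = 95527 / 1006 = 95.0 MPa

95.0


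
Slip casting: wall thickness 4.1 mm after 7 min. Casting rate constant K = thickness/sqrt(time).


K = 4.1 / sqrt(7) = 4.1 / 2.6458 = 1.55 mm/min^0.5

1.55


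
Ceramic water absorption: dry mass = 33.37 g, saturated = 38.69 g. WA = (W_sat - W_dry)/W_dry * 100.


WA = (38.69 - 33.37) / 33.37 * 100 = 15.94%

15.94


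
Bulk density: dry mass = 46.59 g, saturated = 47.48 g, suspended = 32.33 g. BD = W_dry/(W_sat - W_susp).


BD = 46.59 / (47.48 - 32.33) = 46.59 / 15.15 = 3.075 g/cm^3

3.075


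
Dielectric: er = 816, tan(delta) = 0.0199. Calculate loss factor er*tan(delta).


Loss = 816 * 0.0199 = 16.238

16.238


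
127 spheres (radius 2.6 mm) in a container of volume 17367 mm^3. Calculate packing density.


V_sphere = 4/3*pi*2.6^3 = 73.6222 mm^3
Total V = 127*73.6222 = 9350.0194 mm^3
PD = 9350.0194 / 17367 = 0.538

0.538


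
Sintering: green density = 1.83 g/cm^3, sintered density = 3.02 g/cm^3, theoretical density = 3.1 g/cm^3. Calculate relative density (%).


Relative = 3.02 / 3.1 * 100 = 97.4%

97.4


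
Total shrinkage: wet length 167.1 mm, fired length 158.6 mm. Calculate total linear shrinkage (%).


TS = (167.1 - 158.6) / 167.1 * 100 = 5.09%

5.09


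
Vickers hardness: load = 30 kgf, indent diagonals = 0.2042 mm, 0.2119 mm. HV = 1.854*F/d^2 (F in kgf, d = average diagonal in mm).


d_avg = (0.2042+0.2119)/2 = 0.20805 mm
HV = 1.854*30/0.20805^2 = 1285

1285


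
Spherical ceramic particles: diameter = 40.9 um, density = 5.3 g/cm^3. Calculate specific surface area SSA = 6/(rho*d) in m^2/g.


SSA = 6 / (5.3 * 40.9) = 0.028 m^2/g

0.028


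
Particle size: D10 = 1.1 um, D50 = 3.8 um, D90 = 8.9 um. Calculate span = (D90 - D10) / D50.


Span = (8.9 - 1.1) / 3.8 = 7.8 / 3.8 = 2.053

2.053


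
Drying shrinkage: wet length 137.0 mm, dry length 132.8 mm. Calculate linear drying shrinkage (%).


DS = (137.0 - 132.8) / 137.0 * 100 = 3.07%

3.07


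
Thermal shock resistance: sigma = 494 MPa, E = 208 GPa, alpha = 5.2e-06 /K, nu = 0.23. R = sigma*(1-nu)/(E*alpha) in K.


R = 494*(1-0.23)/(208*1000*5.2e-06) = 352 K

352


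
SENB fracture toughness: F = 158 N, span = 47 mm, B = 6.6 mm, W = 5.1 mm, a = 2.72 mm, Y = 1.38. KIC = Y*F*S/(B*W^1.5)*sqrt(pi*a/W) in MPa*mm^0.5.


KIC = 1.38*158*47/(6.6*5.1^1.5)*sqrt(pi*2.72/5.1) = 174.51

174.51


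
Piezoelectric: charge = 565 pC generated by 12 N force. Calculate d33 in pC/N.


d33 = 565 / 12 = 47.1 pC/N

47.1


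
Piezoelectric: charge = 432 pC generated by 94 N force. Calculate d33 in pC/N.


d33 = 432 / 94 = 4.6 pC/N

4.6


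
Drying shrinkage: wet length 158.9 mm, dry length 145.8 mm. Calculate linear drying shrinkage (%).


DS = (158.9 - 145.8) / 158.9 * 100 = 8.24%

8.24


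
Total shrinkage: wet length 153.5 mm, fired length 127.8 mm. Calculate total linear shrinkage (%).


TS = (153.5 - 127.8) / 153.5 * 100 = 16.74%

16.74


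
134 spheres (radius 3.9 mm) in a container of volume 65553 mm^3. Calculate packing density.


V_sphere = 4/3*pi*3.9^3 = 248.4748 mm^3
Total V = 134*248.4748 = 33295.6232 mm^3
PD = 33295.6232 / 65553 = 0.508

0.508


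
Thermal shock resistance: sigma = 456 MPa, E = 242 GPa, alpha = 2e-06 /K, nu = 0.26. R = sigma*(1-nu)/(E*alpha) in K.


R = 456*(1-0.26)/(242*1000*2e-06) = 697 K

697


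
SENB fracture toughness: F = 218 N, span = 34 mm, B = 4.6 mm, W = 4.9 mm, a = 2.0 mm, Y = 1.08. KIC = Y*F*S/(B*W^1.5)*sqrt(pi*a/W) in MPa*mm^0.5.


KIC = 1.08*218*34/(4.6*4.9^1.5)*sqrt(pi*2.0/4.9) = 181.68

181.68


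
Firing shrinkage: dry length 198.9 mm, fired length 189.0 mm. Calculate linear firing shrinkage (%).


FS = (198.9 - 189.0) / 198.9 * 100 = 4.98%

4.98


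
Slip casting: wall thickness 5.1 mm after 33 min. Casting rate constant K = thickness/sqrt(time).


K = 5.1 / sqrt(33) = 5.1 / 5.7446 = 0.888 mm/min^0.5

0.888


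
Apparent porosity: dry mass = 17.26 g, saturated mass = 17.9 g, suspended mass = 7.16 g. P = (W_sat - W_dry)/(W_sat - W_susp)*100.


P = (17.9 - 17.26) / (17.9 - 7.16) * 100 = 0.64 / 10.74 * 100 = 6.0%

6.0


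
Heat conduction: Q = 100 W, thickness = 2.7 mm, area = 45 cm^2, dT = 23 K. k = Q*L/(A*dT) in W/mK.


k = 100*2.7/1000/(45/10000*23) = 2.61 W/mK

2.61


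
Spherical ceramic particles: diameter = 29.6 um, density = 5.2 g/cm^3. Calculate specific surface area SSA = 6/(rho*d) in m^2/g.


SSA = 6 / (5.2 * 29.6) = 0.039 m^2/g

0.039


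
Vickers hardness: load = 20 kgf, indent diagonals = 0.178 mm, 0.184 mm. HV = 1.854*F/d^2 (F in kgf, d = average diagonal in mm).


d_avg = (0.178+0.184)/2 = 0.181 mm
HV = 1.854*20/0.181^2 = 1132

1132


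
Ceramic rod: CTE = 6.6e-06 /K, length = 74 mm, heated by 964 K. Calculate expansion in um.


dL = 6.6e-06 * 74 * 964 * 1000 = 470.818 um

470.818


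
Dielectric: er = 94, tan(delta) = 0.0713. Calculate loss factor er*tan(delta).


Loss = 94 * 0.0713 = 6.702

6.702


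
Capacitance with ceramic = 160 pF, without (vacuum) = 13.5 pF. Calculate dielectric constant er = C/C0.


er = 160 / 13.5 = 11.85

11.85


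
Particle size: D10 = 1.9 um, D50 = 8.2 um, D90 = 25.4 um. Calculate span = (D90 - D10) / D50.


Span = (25.4 - 1.9) / 8.2 = 23.5 / 8.2 = 2.866

2.866


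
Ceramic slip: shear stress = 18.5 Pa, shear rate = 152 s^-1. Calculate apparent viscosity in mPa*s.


eta = tau/gamma * 1000 = 18.5/152 * 1000 = 121.7 mPa*s

121.7


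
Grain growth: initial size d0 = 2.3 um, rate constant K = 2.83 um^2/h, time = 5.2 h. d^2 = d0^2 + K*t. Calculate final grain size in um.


d^2 = 2.3^2 + 2.83*5.2 = 20.006
d = sqrt(20.006) = 4.47 um

4.47


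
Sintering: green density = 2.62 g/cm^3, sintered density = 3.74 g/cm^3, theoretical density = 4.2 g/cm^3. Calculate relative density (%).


Relative = 3.74 / 4.2 * 100 = 89.0%

89.0


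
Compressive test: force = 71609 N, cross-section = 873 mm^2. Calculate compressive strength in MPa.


CS = 71609 / 873 = 82.0 MPa

82.0


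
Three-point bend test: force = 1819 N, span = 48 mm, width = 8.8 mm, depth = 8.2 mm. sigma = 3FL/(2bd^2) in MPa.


sigma = 3*1819*48/(2*8.8*8.2^2) = 221.3 MPa

221.3


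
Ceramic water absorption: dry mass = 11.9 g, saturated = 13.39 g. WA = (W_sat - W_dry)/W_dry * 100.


WA = (13.39 - 11.9) / 11.9 * 100 = 12.52%

12.52


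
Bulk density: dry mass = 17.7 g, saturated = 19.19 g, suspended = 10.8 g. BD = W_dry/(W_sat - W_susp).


BD = 17.7 / (19.19 - 10.8) = 17.7 / 8.39 = 2.11 g/cm^3

2.11


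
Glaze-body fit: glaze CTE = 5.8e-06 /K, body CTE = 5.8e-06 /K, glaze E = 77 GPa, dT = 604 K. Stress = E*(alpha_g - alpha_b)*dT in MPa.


Stress = 77*1000*(5.8e-06 - 5.8e-06)*604 = 0.0 MPa

0.0


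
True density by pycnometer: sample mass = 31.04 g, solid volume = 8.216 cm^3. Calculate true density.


TD = 31.04 / 8.216 = 3.778 g/cm^3

3.778


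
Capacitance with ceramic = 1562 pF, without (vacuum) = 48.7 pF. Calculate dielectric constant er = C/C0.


er = 1562 / 48.7 = 32.07

32.07


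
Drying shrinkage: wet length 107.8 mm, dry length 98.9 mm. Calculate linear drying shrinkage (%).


DS = (107.8 - 98.9) / 107.8 * 100 = 8.26%

8.26


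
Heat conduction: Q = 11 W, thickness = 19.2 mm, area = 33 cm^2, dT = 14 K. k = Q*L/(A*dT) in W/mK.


k = 11*19.2/1000/(33/10000*14) = 4.57 W/mK

4.57


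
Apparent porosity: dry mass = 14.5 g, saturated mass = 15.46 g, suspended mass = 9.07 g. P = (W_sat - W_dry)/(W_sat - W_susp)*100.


P = (15.46 - 14.5) / (15.46 - 9.07) * 100 = 0.96 / 6.39 * 100 = 15.0%

15.0


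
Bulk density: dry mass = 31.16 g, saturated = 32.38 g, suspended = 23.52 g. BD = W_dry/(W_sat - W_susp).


BD = 31.16 / (32.38 - 23.52) = 31.16 / 8.86 = 3.517 g/cm^3

3.517


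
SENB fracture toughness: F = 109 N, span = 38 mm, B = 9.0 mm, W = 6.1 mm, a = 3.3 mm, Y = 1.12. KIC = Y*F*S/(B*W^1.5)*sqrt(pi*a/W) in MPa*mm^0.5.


KIC = 1.12*109*38/(9.0*6.1^1.5)*sqrt(pi*3.3/6.1) = 44.6

44.6


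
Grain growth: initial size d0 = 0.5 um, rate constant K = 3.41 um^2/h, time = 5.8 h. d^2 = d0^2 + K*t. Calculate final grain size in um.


d^2 = 0.5^2 + 3.41*5.8 = 20.028
d = sqrt(20.028) = 4.48 um

4.48


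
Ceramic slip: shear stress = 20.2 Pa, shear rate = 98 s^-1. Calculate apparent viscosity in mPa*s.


eta = tau/gamma * 1000 = 20.2/98 * 1000 = 206.1 mPa*s

206.1


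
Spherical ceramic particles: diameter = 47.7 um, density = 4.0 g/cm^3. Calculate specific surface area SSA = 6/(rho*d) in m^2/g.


SSA = 6 / (4.0 * 47.7) = 0.031 m^2/g

0.031


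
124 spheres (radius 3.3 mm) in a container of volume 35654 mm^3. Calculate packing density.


V_sphere = 4/3*pi*3.3^3 = 150.5326 mm^3
Total V = 124*150.5326 = 18666.0424 mm^3
PD = 18666.0424 / 35654 = 0.524

0.524


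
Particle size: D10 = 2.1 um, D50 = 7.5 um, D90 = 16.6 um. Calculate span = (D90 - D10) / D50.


Span = (16.6 - 2.1) / 7.5 = 14.5 / 7.5 = 1.933

1.933


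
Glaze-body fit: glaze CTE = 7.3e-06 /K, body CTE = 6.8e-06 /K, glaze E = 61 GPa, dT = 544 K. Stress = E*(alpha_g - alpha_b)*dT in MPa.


Stress = 61*1000*(7.3e-06 - 6.8e-06)*544 = 16.6 MPa

16.6


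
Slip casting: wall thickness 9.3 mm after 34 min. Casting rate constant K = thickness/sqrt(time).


K = 9.3 / sqrt(34) = 9.3 / 5.831 = 1.595 mm/min^0.5

1.595


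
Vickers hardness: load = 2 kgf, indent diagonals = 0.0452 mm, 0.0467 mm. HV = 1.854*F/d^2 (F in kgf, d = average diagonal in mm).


d_avg = (0.0452+0.0467)/2 = 0.04595 mm
HV = 1.854*2/0.04595^2 = 1756

1756


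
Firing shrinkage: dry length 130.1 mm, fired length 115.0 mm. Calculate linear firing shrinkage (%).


FS = (130.1 - 115.0) / 130.1 * 100 = 11.61%

11.61


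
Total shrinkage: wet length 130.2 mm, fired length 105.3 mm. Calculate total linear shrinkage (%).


TS = (130.2 - 105.3) / 130.2 * 100 = 19.12%

19.12


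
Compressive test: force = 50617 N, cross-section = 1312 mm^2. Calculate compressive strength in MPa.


CS = 50617 / 1312 = 38.6 MPa

38.6


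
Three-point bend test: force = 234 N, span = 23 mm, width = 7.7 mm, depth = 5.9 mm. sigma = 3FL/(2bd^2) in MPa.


sigma = 3*234*23/(2*7.7*5.9^2) = 30.1 MPa

30.1


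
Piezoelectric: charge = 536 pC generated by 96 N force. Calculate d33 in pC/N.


d33 = 536 / 96 = 5.6 pC/N

5.6


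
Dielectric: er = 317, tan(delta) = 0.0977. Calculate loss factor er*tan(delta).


Loss = 317 * 0.0977 = 30.971

30.971


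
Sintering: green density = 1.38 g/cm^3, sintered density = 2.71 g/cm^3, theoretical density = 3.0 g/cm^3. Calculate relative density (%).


Relative = 2.71 / 3.0 * 100 = 90.3%

90.3
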